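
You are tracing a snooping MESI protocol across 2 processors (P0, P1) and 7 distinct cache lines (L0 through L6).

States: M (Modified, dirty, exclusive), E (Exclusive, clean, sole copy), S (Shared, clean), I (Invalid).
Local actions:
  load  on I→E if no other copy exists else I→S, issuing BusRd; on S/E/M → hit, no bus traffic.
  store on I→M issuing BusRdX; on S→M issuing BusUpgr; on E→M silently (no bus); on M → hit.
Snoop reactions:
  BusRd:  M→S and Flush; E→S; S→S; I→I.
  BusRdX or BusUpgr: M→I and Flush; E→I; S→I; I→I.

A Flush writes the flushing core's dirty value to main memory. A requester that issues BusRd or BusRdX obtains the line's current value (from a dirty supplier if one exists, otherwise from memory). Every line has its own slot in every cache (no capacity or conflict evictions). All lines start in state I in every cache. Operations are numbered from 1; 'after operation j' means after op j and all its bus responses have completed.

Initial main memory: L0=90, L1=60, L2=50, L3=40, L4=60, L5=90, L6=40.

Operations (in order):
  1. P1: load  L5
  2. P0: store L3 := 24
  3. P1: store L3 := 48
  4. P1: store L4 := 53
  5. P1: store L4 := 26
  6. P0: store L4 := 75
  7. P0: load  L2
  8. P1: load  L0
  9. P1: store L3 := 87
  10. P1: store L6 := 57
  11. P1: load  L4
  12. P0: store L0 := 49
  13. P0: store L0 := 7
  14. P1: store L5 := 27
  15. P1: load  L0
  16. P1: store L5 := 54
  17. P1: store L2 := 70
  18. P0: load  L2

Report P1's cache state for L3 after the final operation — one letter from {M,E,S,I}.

[1] P1: load  L5 | P0:I, P1:E(90) | bus: BusRd
[2] P0: store L3 := 24 | P0:M(24), P1:I | bus: BusRdX
[3] P1: store L3 := 48 | P0:I, P1:M(48) | bus: BusRdX,Flush
[4] P1: store L4 := 53 | P0:I, P1:M(53) | bus: BusRdX
[5] P1: store L4 := 26 | P0:I, P1:M(26) | bus: none
[6] P0: store L4 := 75 | P0:M(75), P1:I | bus: BusRdX,Flush
[7] P0: load  L2 | P0:E(50), P1:I | bus: BusRd
[8] P1: load  L0 | P0:I, P1:E(90) | bus: BusRd
[9] P1: store L3 := 87 | P0:I, P1:M(87) | bus: none
[10] P1: store L6 := 57 | P0:I, P1:M(57) | bus: BusRdX
[11] P1: load  L4 | P0:S(75), P1:S(75) | bus: BusRd,Flush
[12] P0: store L0 := 49 | P0:M(49), P1:I | bus: BusRdX
[13] P0: store L0 := 7 | P0:M(7), P1:I | bus: none
[14] P1: store L5 := 27 | P0:I, P1:M(27) | bus: none
[15] P1: load  L0 | P0:S(7), P1:S(7) | bus: BusRd,Flush
[16] P1: store L5 := 54 | P0:I, P1:M(54) | bus: none
[17] P1: store L2 := 70 | P0:I, P1:M(70) | bus: BusRdX
[18] P0: load  L2 | P0:S(70), P1:S(70) | bus: BusRd,Flush

state = M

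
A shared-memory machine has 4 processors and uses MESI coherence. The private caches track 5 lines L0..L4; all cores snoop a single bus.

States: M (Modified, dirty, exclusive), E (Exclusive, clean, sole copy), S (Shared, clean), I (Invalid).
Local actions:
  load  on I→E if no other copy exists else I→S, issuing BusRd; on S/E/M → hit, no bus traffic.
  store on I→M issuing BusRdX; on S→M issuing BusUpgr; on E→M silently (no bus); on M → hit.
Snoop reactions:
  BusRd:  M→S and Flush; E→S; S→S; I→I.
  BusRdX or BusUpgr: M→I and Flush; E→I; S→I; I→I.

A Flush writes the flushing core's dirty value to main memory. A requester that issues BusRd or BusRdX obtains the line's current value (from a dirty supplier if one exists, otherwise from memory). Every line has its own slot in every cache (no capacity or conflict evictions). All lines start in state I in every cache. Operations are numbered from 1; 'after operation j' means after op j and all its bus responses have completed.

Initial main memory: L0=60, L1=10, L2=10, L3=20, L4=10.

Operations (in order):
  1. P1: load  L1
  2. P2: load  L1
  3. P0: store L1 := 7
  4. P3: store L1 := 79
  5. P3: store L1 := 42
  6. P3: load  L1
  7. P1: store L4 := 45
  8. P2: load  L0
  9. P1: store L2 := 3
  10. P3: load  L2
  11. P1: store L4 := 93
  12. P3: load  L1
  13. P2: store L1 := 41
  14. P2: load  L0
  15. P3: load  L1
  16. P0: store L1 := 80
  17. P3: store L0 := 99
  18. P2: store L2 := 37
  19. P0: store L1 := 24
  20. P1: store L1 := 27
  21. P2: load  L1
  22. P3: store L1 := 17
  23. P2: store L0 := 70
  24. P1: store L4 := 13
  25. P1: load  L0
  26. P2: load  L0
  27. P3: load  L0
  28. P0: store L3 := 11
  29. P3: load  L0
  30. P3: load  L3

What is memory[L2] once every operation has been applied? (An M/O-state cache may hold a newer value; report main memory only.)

  op1 P1: load  L1 → I/E/I/I on L1; bus BusRd; mem=10
  op2 P2: load  L1 → I/S/S/I on L1; bus BusRd; mem=10
  op3 P0: store L1 := 7 → M/I/I/I on L1; bus BusRdX; mem=10
  op4 P3: store L1 := 79 → I/I/I/M on L1; bus BusRdX Flush; mem=7
  op5 P3: store L1 := 42 → I/I/I/M on L1; bus (none); mem=7
  op6 P3: load  L1 → I/I/I/M on L1; bus (none); mem=7
  op7 P1: store L4 := 45 → I/M/I/I on L4; bus BusRdX; mem=10
  op8 P2: load  L0 → I/I/E/I on L0; bus BusRd; mem=60
  op9 P1: store L2 := 3 → I/M/I/I on L2; bus BusRdX; mem=10
  op10 P3: load  L2 → I/S/I/S on L2; bus BusRd Flush; mem=3
  op11 P1: store L4 := 93 → I/M/I/I on L4; bus (none); mem=10
  op12 P3: load  L1 → I/I/I/M on L1; bus (none); mem=7
  op13 P2: store L1 := 41 → I/I/M/I on L1; bus BusRdX Flush; mem=42
  op14 P2: load  L0 → I/I/E/I on L0; bus (none); mem=60
  op15 P3: load  L1 → I/I/S/S on L1; bus BusRd Flush; mem=41
  op16 P0: store L1 := 80 → M/I/I/I on L1; bus BusRdX; mem=41
  op17 P3: store L0 := 99 → I/I/I/M on L0; bus BusRdX; mem=60
  op18 P2: store L2 := 37 → I/I/M/I on L2; bus BusRdX; mem=3
  op19 P0: store L1 := 24 → M/I/I/I on L1; bus (none); mem=41
  op20 P1: store L1 := 27 → I/M/I/I on L1; bus BusRdX Flush; mem=24
  op21 P2: load  L1 → I/S/S/I on L1; bus BusRd Flush; mem=27
  op22 P3: store L1 := 17 → I/I/I/M on L1; bus BusRdX; mem=27
  op23 P2: store L0 := 70 → I/I/M/I on L0; bus BusRdX Flush; mem=99
  op24 P1: store L4 := 13 → I/M/I/I on L4; bus (none); mem=10
  op25 P1: load  L0 → I/S/S/I on L0; bus BusRd Flush; mem=70
  op26 P2: load  L0 → I/S/S/I on L0; bus (none); mem=70
  op27 P3: load  L0 → I/S/S/S on L0; bus BusRd; mem=70
  op28 P0: store L3 := 11 → M/I/I/I on L3; bus BusRdX; mem=20
  op29 P3: load  L0 → I/S/S/S on L0; bus (none); mem=70
  op30 P3: load  L3 → S/I/I/S on L3; bus BusRd Flush; mem=11

memory[L2] = 3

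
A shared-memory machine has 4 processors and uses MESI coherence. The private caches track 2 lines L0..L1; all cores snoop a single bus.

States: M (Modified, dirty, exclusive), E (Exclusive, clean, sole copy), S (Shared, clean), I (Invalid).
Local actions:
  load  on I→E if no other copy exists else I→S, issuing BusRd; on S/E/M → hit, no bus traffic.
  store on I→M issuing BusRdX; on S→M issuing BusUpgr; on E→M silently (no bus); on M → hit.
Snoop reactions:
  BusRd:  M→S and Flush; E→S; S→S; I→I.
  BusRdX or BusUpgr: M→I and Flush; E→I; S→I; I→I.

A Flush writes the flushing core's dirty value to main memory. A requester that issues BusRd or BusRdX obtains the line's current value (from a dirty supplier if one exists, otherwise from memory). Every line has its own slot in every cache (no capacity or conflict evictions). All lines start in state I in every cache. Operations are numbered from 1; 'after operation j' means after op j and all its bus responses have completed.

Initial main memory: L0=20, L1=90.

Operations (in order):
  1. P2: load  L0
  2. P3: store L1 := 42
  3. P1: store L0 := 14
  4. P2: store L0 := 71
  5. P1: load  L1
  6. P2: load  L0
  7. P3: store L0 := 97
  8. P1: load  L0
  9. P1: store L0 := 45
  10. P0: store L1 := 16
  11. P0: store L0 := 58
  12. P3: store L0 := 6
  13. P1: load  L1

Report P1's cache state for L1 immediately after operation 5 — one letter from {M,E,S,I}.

step 1: P2: load  L0  ⟶  IIEI  (L0)  txn=BusRd  M[L0]=20
step 2: P3: store L1 := 42  ⟶  IIIM  (L1)  txn=BusRdX  M[L1]=90
step 3: P1: store L0 := 14  ⟶  IMII  (L0)  txn=BusRdX  M[L0]=20
step 4: P2: store L0 := 71  ⟶  IIMI  (L0)  txn=BusRdX+Flush  M[L0]=14
step 5: P1: load  L1  ⟶  ISIS  (L1)  txn=BusRd+Flush  M[L1]=42
step 6: P2: load  L0  ⟶  IIMI  (L0)  txn=∅  M[L0]=14
step 7: P3: store L0 := 97  ⟶  IIIM  (L0)  txn=BusRdX+Flush  M[L0]=71
step 8: P1: load  L0  ⟶  ISIS  (L0)  txn=BusRd+Flush  M[L0]=97
step 9: P1: store L0 := 45  ⟶  IMII  (L0)  txn=BusUpgr  M[L0]=97
step 10: P0: store L1 := 16  ⟶  MIII  (L1)  txn=BusRdX  M[L1]=42
step 11: P0: store L0 := 58  ⟶  MIII  (L0)  txn=BusRdX+Flush  M[L0]=45
step 12: P3: store L0 := 6  ⟶  IIIM  (L0)  txn=BusRdX+Flush  M[L0]=58
step 13: P1: load  L1  ⟶  SSII  (L1)  txn=BusRd+Flush  M[L1]=16

state = S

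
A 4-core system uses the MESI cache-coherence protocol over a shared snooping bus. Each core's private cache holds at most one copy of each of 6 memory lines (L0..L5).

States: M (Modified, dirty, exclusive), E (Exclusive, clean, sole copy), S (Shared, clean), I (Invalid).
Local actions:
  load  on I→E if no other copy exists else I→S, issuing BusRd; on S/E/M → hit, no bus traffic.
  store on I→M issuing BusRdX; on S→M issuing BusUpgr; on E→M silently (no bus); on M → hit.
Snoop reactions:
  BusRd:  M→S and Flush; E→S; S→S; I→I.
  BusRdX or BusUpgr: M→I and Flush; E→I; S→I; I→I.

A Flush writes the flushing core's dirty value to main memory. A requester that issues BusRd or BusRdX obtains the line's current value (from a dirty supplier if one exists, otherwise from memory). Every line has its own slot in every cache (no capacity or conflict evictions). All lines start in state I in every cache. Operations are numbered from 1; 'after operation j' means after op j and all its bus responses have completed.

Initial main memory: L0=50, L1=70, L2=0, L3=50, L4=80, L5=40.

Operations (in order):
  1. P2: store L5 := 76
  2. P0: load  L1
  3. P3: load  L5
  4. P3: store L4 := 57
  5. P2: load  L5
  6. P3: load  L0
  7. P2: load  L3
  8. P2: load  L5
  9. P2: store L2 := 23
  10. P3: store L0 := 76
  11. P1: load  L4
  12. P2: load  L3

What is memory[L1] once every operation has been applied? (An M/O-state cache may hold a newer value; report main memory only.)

step 1: P2: store L5 := 76  ⟶  IIMI  (L5)  txn=BusRdX  M[L5]=40
step 2: P0: load  L1  ⟶  EIII  (L1)  txn=BusRd  M[L1]=70
step 3: P3: load  L5  ⟶  IISS  (L5)  txn=BusRd+Flush  M[L5]=76
step 4: P3: store L4 := 57  ⟶  IIIM  (L4)  txn=BusRdX  M[L4]=80
step 5: P2: load  L5  ⟶  IISS  (L5)  txn=∅  M[L5]=76
step 6: P3: load  L0  ⟶  IIIE  (L0)  txn=BusRd  M[L0]=50
step 7: P2: load  L3  ⟶  IIEI  (L3)  txn=BusRd  M[L3]=50
step 8: P2: load  L5  ⟶  IISS  (L5)  txn=∅  M[L5]=76
step 9: P2: store L2 := 23  ⟶  IIMI  (L2)  txn=BusRdX  M[L2]=0
step 10: P3: store L0 := 76  ⟶  IIIM  (L0)  txn=∅  M[L0]=50
step 11: P1: load  L4  ⟶  ISIS  (L4)  txn=BusRd+Flush  M[L4]=57
step 12: P2: load  L3  ⟶  IIEI  (L3)  txn=∅  M[L3]=50

memory[L1] = 70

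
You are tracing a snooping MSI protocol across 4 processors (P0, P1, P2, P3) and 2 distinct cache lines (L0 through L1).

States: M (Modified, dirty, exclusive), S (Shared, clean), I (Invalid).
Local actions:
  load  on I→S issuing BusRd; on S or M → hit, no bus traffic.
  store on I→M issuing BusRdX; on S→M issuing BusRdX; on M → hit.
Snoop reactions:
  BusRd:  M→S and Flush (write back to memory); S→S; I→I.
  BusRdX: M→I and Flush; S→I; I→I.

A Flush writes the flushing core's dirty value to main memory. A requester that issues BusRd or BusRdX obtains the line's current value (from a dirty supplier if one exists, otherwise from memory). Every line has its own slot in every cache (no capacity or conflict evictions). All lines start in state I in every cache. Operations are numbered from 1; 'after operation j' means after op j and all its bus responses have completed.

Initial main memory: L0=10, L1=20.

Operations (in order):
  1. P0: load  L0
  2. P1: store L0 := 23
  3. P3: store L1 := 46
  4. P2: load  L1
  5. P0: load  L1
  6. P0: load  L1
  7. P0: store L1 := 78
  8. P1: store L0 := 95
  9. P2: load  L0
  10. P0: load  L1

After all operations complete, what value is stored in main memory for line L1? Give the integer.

memory[L1] = 46

  op1 P0: load  L0 → S/I/I/I on L0; bus BusRd; mem=10
  op2 P1: store L0 := 23 → I/M/I/I on L0; bus BusRdX; mem=10
  op3 P3: store L1 := 46 → I/I/I/M on L1; bus BusRdX; mem=20
  op4 P2: load  L1 → I/I/S/S on L1; bus BusRd Flush; mem=46
  op5 P0: load  L1 → S/I/S/S on L1; bus BusRd; mem=46
  op6 P0: load  L1 → S/I/S/S on L1; bus (none); mem=46
  op7 P0: store L1 := 78 → M/I/I/I on L1; bus BusRdX; mem=46
  op8 P1: store L0 := 95 → I/M/I/I on L0; bus (none); mem=10
  op9 P2: load  L0 → I/S/S/I on L0; bus BusRd Flush; mem=95
  op10 P0: load  L1 → M/I/I/I on L1; bus (none); mem=46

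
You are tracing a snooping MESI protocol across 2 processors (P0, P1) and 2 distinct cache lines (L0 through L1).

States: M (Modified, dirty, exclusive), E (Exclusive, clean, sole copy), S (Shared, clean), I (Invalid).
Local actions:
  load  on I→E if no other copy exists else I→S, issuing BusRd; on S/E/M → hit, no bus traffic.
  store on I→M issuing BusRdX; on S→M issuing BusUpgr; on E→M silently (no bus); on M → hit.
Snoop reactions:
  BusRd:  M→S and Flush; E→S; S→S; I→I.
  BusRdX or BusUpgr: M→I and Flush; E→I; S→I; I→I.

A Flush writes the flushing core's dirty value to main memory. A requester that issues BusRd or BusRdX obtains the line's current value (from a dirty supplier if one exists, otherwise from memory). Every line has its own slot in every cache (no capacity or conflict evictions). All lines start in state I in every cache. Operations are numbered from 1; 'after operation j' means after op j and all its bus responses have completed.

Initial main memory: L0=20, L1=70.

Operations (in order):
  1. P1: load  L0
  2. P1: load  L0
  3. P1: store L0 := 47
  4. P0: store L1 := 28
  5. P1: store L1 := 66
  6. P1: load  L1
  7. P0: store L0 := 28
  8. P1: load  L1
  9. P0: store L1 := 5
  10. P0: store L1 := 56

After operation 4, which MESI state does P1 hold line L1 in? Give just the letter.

state = I

[1] P1: load  L0 | P0:I, P1:E(20) | bus: BusRd
[2] P1: load  L0 | P0:I, P1:E(20) | bus: none
[3] P1: store L0 := 47 | P0:I, P1:M(47) | bus: none
[4] P0: store L1 := 28 | P0:M(28), P1:I | bus: BusRdX
[5] P1: store L1 := 66 | P0:I, P1:M(66) | bus: BusRdX,Flush
[6] P1: load  L1 | P0:I, P1:M(66) | bus: none
[7] P0: store L0 := 28 | P0:M(28), P1:I | bus: BusRdX,Flush
[8] P1: load  L1 | P0:I, P1:M(66) | bus: none
[9] P0: store L1 := 5 | P0:M(5), P1:I | bus: BusRdX,Flush
[10] P0: store L1 := 56 | P0:M(56), P1:I | bus: none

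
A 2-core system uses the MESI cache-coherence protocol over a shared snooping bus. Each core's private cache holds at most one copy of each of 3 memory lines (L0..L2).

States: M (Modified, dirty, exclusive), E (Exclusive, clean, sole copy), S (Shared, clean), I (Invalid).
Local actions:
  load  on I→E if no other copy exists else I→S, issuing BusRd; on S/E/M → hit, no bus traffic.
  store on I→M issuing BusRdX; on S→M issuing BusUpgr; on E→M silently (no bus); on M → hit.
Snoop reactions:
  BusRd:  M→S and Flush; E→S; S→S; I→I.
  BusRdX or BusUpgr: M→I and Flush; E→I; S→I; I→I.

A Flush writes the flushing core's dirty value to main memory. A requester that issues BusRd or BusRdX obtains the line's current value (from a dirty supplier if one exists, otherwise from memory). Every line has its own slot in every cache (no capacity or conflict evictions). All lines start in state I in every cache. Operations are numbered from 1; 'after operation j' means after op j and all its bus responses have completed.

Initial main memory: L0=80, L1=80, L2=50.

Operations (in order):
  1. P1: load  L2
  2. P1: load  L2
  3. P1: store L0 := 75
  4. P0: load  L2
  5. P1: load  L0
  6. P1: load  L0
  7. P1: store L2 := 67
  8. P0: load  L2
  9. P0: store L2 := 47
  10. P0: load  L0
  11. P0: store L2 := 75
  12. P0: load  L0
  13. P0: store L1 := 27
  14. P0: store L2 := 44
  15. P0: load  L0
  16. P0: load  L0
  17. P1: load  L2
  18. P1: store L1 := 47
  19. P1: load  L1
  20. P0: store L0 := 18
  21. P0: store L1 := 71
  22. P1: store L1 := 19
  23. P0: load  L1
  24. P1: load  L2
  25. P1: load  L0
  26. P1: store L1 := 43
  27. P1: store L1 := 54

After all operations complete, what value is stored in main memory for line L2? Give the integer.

memory[L2] = 44

  op1 P1: load  L2 → I/E on L2; bus BusRd; mem=50
  op2 P1: load  L2 → I/E on L2; bus (none); mem=50
  op3 P1: store L0 := 75 → I/M on L0; bus BusRdX; mem=80
  op4 P0: load  L2 → S/S on L2; bus BusRd; mem=50
  op5 P1: load  L0 → I/M on L0; bus (none); mem=80
  op6 P1: load  L0 → I/M on L0; bus (none); mem=80
  op7 P1: store L2 := 67 → I/M on L2; bus BusUpgr; mem=50
  op8 P0: load  L2 → S/S on L2; bus BusRd Flush; mem=67
  op9 P0: store L2 := 47 → M/I on L2; bus BusUpgr; mem=67
  op10 P0: load  L0 → S/S on L0; bus BusRd Flush; mem=75
  op11 P0: store L2 := 75 → M/I on L2; bus (none); mem=67
  op12 P0: load  L0 → S/S on L0; bus (none); mem=75
  op13 P0: store L1 := 27 → M/I on L1; bus BusRdX; mem=80
  op14 P0: store L2 := 44 → M/I on L2; bus (none); mem=67
  op15 P0: load  L0 → S/S on L0; bus (none); mem=75
  op16 P0: load  L0 → S/S on L0; bus (none); mem=75
  op17 P1: load  L2 → S/S on L2; bus BusRd Flush; mem=44
  op18 P1: store L1 := 47 → I/M on L1; bus BusRdX Flush; mem=27
  op19 P1: load  L1 → I/M on L1; bus (none); mem=27
  op20 P0: store L0 := 18 → M/I on L0; bus BusUpgr; mem=75
  op21 P0: store L1 := 71 → M/I on L1; bus BusRdX Flush; mem=47
  op22 P1: store L1 := 19 → I/M on L1; bus BusRdX Flush; mem=71
  op23 P0: load  L1 → S/S on L1; bus BusRd Flush; mem=19
  op24 P1: load  L2 → S/S on L2; bus (none); mem=44
  op25 P1: load  L0 → S/S on L0; bus BusRd Flush; mem=18
  op26 P1: store L1 := 43 → I/M on L1; bus BusUpgr; mem=19
  op27 P1: store L1 := 54 → I/M on L1; bus (none); mem=19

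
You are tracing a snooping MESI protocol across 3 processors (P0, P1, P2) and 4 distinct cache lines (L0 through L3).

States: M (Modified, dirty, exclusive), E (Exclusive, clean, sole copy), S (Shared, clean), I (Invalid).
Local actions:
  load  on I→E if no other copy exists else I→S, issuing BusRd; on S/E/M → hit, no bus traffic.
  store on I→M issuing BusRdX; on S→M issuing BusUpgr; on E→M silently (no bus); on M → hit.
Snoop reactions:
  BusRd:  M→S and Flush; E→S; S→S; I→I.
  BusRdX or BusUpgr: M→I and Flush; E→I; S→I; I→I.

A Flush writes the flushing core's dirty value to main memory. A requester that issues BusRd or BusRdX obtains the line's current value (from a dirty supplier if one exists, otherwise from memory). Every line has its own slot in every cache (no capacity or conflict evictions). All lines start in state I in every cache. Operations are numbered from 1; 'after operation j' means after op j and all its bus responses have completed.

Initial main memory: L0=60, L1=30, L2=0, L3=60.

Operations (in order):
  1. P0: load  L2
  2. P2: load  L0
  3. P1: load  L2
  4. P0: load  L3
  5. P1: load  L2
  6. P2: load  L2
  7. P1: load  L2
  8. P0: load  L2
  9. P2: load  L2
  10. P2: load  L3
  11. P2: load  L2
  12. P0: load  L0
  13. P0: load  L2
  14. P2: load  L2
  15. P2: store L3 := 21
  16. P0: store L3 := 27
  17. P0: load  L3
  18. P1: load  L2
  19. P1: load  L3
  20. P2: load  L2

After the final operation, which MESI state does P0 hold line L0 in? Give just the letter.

state = S

[1] P0: load  L2 | P0:E(0), P1:I, P2:I | bus: BusRd
[2] P2: load  L0 | P0:I, P1:I, P2:E(60) | bus: BusRd
[3] P1: load  L2 | P0:S(0), P1:S(0), P2:I | bus: BusRd
[4] P0: load  L3 | P0:E(60), P1:I, P2:I | bus: BusRd
[5] P1: load  L2 | P0:S(0), P1:S(0), P2:I | bus: none
[6] P2: load  L2 | P0:S(0), P1:S(0), P2:S(0) | bus: BusRd
[7] P1: load  L2 | P0:S(0), P1:S(0), P2:S(0) | bus: none
[8] P0: load  L2 | P0:S(0), P1:S(0), P2:S(0) | bus: none
[9] P2: load  L2 | P0:S(0), P1:S(0), P2:S(0) | bus: none
[10] P2: load  L3 | P0:S(60), P1:I, P2:S(60) | bus: BusRd
[11] P2: load  L2 | P0:S(0), P1:S(0), P2:S(0) | bus: none
[12] P0: load  L0 | P0:S(60), P1:I, P2:S(60) | bus: BusRd
[13] P0: load  L2 | P0:S(0), P1:S(0), P2:S(0) | bus: none
[14] P2: load  L2 | P0:S(0), P1:S(0), P2:S(0) | bus: none
[15] P2: store L3 := 21 | P0:I, P1:I, P2:M(21) | bus: BusUpgr
[16] P0: store L3 := 27 | P0:M(27), P1:I, P2:I | bus: BusRdX,Flush
[17] P0: load  L3 | P0:M(27), P1:I, P2:I | bus: none
[18] P1: load  L2 | P0:S(0), P1:S(0), P2:S(0) | bus: none
[19] P1: load  L3 | P0:S(27), P1:S(27), P2:I | bus: BusRd,Flush
[20] P2: load  L2 | P0:S(0), P1:S(0), P2:S(0) | bus: none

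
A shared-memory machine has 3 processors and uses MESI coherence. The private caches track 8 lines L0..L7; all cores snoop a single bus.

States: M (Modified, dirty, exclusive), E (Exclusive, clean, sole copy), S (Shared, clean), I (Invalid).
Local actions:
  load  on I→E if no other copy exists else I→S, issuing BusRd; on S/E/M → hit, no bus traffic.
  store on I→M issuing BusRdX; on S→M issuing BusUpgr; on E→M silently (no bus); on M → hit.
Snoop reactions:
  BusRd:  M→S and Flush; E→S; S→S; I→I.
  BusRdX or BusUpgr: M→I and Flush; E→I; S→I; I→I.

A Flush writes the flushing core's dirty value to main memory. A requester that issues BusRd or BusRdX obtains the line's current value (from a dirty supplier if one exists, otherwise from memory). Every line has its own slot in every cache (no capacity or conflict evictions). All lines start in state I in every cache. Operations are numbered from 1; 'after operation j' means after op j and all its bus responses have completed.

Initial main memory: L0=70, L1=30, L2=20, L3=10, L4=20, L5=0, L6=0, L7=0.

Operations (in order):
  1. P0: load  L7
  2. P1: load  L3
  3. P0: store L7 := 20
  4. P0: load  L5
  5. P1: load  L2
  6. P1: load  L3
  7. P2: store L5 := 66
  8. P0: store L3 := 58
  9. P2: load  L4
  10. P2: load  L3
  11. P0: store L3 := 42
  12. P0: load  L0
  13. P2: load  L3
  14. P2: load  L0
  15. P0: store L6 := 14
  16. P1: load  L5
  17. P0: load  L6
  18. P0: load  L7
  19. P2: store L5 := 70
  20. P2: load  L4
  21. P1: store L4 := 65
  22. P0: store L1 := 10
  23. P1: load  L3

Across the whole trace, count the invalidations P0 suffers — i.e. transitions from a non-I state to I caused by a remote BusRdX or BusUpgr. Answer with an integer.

invalidations = 1

1. P0: load  L7  bus=[BusRd]  L7: P0=E P1=I P2=I  mem[L7]=0
2. P1: load  L3  bus=[BusRd]  L3: P0=I P1=E P2=I  mem[L3]=10
3. P0: store L7 := 20  bus=[-]  L7: P0=M P1=I P2=I  mem[L7]=0
4. P0: load  L5  bus=[BusRd]  L5: P0=E P1=I P2=I  mem[L5]=0
5. P1: load  L2  bus=[BusRd]  L2: P0=I P1=E P2=I  mem[L2]=20
6. P1: load  L3  bus=[-]  L3: P0=I P1=E P2=I  mem[L3]=10
7. P2: store L5 := 66  bus=[BusRdX]  L5: P0=I P1=I P2=M  mem[L5]=0
8. P0: store L3 := 58  bus=[BusRdX]  L3: P0=M P1=I P2=I  mem[L3]=10
9. P2: load  L4  bus=[BusRd]  L4: P0=I P1=I P2=E  mem[L4]=20
10. P2: load  L3  bus=[BusRd,Flush]  L3: P0=S P1=I P2=S  mem[L3]=58
11. P0: store L3 := 42  bus=[BusUpgr]  L3: P0=M P1=I P2=I  mem[L3]=58
12. P0: load  L0  bus=[BusRd]  L0: P0=E P1=I P2=I  mem[L0]=70
13. P2: load  L3  bus=[BusRd,Flush]  L3: P0=S P1=I P2=S  mem[L3]=42
14. P2: load  L0  bus=[BusRd]  L0: P0=S P1=I P2=S  mem[L0]=70
15. P0: store L6 := 14  bus=[BusRdX]  L6: P0=M P1=I P2=I  mem[L6]=0
16. P1: load  L5  bus=[BusRd,Flush]  L5: P0=I P1=S P2=S  mem[L5]=66
17. P0: load  L6  bus=[-]  L6: P0=M P1=I P2=I  mem[L6]=0
18. P0: load  L7  bus=[-]  L7: P0=M P1=I P2=I  mem[L7]=0
19. P2: store L5 := 70  bus=[BusUpgr]  L5: P0=I P1=I P2=M  mem[L5]=66
20. P2: load  L4  bus=[-]  L4: P0=I P1=I P2=E  mem[L4]=20
21. P1: store L4 := 65  bus=[BusRdX]  L4: P0=I P1=M P2=I  mem[L4]=20
22. P0: store L1 := 10  bus=[BusRdX]  L1: P0=M P1=I P2=I  mem[L1]=30
23. P1: load  L3  bus=[BusRd]  L3: P0=S P1=S P2=S  mem[L3]=42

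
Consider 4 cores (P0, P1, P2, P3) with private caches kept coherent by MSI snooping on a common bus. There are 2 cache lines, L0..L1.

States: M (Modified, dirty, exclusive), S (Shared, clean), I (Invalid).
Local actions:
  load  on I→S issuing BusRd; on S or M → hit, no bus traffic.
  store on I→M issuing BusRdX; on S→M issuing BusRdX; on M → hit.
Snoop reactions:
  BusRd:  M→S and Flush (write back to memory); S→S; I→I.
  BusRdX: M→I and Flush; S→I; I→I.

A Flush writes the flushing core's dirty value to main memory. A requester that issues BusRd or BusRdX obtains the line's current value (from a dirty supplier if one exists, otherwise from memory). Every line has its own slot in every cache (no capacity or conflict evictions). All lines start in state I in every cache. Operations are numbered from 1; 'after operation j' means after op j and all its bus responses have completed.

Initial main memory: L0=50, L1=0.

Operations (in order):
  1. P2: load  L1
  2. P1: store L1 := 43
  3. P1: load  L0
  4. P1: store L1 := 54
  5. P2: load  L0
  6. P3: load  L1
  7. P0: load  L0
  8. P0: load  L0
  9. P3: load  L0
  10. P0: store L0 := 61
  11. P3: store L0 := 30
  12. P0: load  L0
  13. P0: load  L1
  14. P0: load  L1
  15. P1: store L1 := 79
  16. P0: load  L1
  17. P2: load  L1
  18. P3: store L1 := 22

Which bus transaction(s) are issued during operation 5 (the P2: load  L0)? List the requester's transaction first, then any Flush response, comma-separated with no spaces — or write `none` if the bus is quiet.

[1] P2: load  L1 | P0:I, P1:I, P2:S(0), P3:I | bus: BusRd
[2] P1: store L1 := 43 | P0:I, P1:M(43), P2:I, P3:I | bus: BusRdX
[3] P1: load  L0 | P0:I, P1:S(50), P2:I, P3:I | bus: BusRd
[4] P1: store L1 := 54 | P0:I, P1:M(54), P2:I, P3:I | bus: none
[5] P2: load  L0 | P0:I, P1:S(50), P2:S(50), P3:I | bus: BusRd
[6] P3: load  L1 | P0:I, P1:S(54), P2:I, P3:S(54) | bus: BusRd,Flush
[7] P0: load  L0 | P0:S(50), P1:S(50), P2:S(50), P3:I | bus: BusRd
[8] P0: load  L0 | P0:S(50), P1:S(50), P2:S(50), P3:I | bus: none
[9] P3: load  L0 | P0:S(50), P1:S(50), P2:S(50), P3:S(50) | bus: BusRd
[10] P0: store L0 := 61 | P0:M(61), P1:I, P2:I, P3:I | bus: BusRdX
[11] P3: store L0 := 30 | P0:I, P1:I, P2:I, P3:M(30) | bus: BusRdX,Flush
[12] P0: load  L0 | P0:S(30), P1:I, P2:I, P3:S(30) | bus: BusRd,Flush
[13] P0: load  L1 | P0:S(54), P1:S(54), P2:I, P3:S(54) | bus: BusRd
[14] P0: load  L1 | P0:S(54), P1:S(54), P2:I, P3:S(54) | bus: none
[15] P1: store L1 := 79 | P0:I, P1:M(79), P2:I, P3:I | bus: BusRdX
[16] P0: load  L1 | P0:S(79), P1:S(79), P2:I, P3:I | bus: BusRd,Flush
[17] P2: load  L1 | P0:S(79), P1:S(79), P2:S(79), P3:I | bus: BusRd
[18] P3: store L1 := 22 | P0:I, P1:I, P2:I, P3:M(22) | bus: BusRdX

bus = BusRd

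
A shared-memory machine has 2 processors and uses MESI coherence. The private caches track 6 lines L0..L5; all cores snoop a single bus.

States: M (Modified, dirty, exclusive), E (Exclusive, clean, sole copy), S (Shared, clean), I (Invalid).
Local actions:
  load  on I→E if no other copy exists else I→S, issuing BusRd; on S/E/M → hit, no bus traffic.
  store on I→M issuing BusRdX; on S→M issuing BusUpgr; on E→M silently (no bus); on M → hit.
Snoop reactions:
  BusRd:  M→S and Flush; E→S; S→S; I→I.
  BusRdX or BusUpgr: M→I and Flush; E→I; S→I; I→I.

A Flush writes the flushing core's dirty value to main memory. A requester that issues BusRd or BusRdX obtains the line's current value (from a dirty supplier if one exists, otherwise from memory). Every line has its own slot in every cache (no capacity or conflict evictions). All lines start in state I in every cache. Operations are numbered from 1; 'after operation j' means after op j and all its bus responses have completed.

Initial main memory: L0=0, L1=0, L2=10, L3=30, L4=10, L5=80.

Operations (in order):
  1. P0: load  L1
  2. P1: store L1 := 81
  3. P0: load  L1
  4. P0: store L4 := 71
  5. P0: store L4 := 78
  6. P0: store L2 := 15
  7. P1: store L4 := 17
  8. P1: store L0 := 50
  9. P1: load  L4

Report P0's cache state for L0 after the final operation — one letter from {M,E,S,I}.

state = I

step 1: P0: load  L1  ⟶  EI  (L1)  txn=BusRd  M[L1]=0
step 2: P1: store L1 := 81  ⟶  IM  (L1)  txn=BusRdX  M[L1]=0
step 3: P0: load  L1  ⟶  SS  (L1)  txn=BusRd+Flush  M[L1]=81
step 4: P0: store L4 := 71  ⟶  MI  (L4)  txn=BusRdX  M[L4]=10
step 5: P0: store L4 := 78  ⟶  MI  (L4)  txn=∅  M[L4]=10
step 6: P0: store L2 := 15  ⟶  MI  (L2)  txn=BusRdX  M[L2]=10
step 7: P1: store L4 := 17  ⟶  IM  (L4)  txn=BusRdX+Flush  M[L4]=78
step 8: P1: store L0 := 50  ⟶  IM  (L0)  txn=BusRdX  M[L0]=0
step 9: P1: load  L4  ⟶  IM  (L4)  txn=∅  M[L4]=78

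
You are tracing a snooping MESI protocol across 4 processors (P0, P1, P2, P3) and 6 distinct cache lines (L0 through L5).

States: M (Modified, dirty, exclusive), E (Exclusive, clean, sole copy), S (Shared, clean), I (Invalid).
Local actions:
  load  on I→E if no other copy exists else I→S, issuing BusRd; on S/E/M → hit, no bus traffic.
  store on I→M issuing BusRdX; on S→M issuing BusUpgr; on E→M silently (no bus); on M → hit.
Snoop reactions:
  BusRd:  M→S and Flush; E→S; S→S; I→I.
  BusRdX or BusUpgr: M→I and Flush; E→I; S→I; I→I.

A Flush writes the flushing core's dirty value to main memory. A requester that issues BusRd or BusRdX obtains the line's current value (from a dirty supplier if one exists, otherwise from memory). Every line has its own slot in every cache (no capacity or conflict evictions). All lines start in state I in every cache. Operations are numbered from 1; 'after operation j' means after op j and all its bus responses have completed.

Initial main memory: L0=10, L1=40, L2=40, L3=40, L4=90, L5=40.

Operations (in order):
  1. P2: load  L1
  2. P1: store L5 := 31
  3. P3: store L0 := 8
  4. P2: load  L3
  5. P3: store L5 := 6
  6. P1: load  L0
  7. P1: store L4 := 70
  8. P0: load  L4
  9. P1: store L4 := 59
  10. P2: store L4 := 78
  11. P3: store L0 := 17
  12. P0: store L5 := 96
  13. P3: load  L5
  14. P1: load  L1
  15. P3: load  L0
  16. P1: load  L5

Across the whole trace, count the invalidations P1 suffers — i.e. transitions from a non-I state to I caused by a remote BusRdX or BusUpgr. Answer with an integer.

invalidations = 3

step 1: P2: load  L1  ⟶  IIEI  (L1)  txn=BusRd  M[L1]=40
step 2: P1: store L5 := 31  ⟶  IMII  (L5)  txn=BusRdX  M[L5]=40
step 3: P3: store L0 := 8  ⟶  IIIM  (L0)  txn=BusRdX  M[L0]=10
step 4: P2: load  L3  ⟶  IIEI  (L3)  txn=BusRd  M[L3]=40
step 5: P3: store L5 := 6  ⟶  IIIM  (L5)  txn=BusRdX+Flush  M[L5]=31
step 6: P1: load  L0  ⟶  ISIS  (L0)  txn=BusRd+Flush  M[L0]=8
step 7: P1: store L4 := 70  ⟶  IMII  (L4)  txn=BusRdX  M[L4]=90
step 8: P0: load  L4  ⟶  SSII  (L4)  txn=BusRd+Flush  M[L4]=70
step 9: P1: store L4 := 59  ⟶  IMII  (L4)  txn=BusUpgr  M[L4]=70
step 10: P2: store L4 := 78  ⟶  IIMI  (L4)  txn=BusRdX+Flush  M[L4]=59
step 11: P3: store L0 := 17  ⟶  IIIM  (L0)  txn=BusUpgr  M[L0]=8
step 12: P0: store L5 := 96  ⟶  MIII  (L5)  txn=BusRdX+Flush  M[L5]=6
step 13: P3: load  L5  ⟶  SIIS  (L5)  txn=BusRd+Flush  M[L5]=96
step 14: P1: load  L1  ⟶  ISSI  (L1)  txn=BusRd  M[L1]=40
step 15: P3: load  L0  ⟶  IIIM  (L0)  txn=∅  M[L0]=8
step 16: P1: load  L5  ⟶  SSIS  (L5)  txn=BusRd  M[L5]=96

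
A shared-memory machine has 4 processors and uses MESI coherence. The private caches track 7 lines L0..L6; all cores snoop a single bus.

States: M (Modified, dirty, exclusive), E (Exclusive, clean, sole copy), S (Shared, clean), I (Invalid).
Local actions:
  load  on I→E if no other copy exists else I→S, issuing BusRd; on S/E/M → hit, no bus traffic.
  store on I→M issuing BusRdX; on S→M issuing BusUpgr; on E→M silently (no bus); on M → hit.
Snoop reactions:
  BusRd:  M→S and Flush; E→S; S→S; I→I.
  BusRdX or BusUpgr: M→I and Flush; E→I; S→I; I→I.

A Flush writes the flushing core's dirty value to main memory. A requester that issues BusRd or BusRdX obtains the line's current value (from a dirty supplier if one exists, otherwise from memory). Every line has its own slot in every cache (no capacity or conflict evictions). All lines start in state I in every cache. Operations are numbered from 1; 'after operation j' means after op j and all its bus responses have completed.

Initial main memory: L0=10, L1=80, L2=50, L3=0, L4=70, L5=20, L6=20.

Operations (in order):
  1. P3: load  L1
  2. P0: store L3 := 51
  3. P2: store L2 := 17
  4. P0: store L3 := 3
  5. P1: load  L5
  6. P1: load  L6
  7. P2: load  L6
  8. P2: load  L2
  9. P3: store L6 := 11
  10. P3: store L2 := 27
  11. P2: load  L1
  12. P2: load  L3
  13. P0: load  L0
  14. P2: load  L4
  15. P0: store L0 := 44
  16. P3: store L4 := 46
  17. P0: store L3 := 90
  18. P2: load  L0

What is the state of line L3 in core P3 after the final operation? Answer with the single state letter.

1. P3: load  L1  bus=[BusRd]  L1: P0=I P1=I P2=I P3=E  mem[L1]=80
2. P0: store L3 := 51  bus=[BusRdX]  L3: P0=M P1=I P2=I P3=I  mem[L3]=0
3. P2: store L2 := 17  bus=[BusRdX]  L2: P0=I P1=I P2=M P3=I  mem[L2]=50
4. P0: store L3 := 3  bus=[-]  L3: P0=M P1=I P2=I P3=I  mem[L3]=0
5. P1: load  L5  bus=[BusRd]  L5: P0=I P1=E P2=I P3=I  mem[L5]=20
6. P1: load  L6  bus=[BusRd]  L6: P0=I P1=E P2=I P3=I  mem[L6]=20
7. P2: load  L6  bus=[BusRd]  L6: P0=I P1=S P2=S P3=I  mem[L6]=20
8. P2: load  L2  bus=[-]  L2: P0=I P1=I P2=M P3=I  mem[L2]=50
9. P3: store L6 := 11  bus=[BusRdX]  L6: P0=I P1=I P2=I P3=M  mem[L6]=20
10. P3: store L2 := 27  bus=[BusRdX,Flush]  L2: P0=I P1=I P2=I P3=M  mem[L2]=17
11. P2: load  L1  bus=[BusRd]  L1: P0=I P1=I P2=S P3=S  mem[L1]=80
12. P2: load  L3  bus=[BusRd,Flush]  L3: P0=S P1=I P2=S P3=I  mem[L3]=3
13. P0: load  L0  bus=[BusRd]  L0: P0=E P1=I P2=I P3=I  mem[L0]=10
14. P2: load  L4  bus=[BusRd]  L4: P0=I P1=I P2=E P3=I  mem[L4]=70
15. P0: store L0 := 44  bus=[-]  L0: P0=M P1=I P2=I P3=I  mem[L0]=10
16. P3: store L4 := 46  bus=[BusRdX]  L4: P0=I P1=I P2=I P3=M  mem[L4]=70
17. P0: store L3 := 90  bus=[BusUpgr]  L3: P0=M P1=I P2=I P3=I  mem[L3]=3
18. P2: load  L0  bus=[BusRd,Flush]  L0: P0=S P1=I P2=S P3=I  mem[L0]=44

state = I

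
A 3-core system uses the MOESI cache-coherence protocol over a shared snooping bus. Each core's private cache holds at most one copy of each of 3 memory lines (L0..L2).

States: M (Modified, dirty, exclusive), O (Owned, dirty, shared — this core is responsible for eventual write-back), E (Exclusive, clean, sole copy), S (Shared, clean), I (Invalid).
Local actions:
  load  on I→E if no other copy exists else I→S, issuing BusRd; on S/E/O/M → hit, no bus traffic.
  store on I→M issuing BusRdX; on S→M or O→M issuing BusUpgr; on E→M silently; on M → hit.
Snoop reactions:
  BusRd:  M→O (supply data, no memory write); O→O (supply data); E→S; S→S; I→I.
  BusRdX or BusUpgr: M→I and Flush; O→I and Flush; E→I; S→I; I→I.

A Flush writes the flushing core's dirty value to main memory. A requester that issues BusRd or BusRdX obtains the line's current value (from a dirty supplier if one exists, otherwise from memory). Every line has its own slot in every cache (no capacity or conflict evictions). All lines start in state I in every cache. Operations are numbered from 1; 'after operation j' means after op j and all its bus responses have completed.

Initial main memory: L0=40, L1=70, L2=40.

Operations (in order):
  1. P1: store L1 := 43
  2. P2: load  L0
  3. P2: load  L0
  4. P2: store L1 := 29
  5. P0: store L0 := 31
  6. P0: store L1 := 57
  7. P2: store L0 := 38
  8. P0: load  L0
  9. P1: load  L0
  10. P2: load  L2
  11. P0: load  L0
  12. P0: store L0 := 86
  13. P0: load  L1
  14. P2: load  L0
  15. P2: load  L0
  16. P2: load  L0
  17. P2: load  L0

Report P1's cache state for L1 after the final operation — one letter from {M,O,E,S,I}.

state = I

[1] P1: store L1 := 43 | P0:I, P1:M(43), P2:I | bus: BusRdX
[2] P2: load  L0 | P0:I, P1:I, P2:E(40) | bus: BusRd
[3] P2: load  L0 | P0:I, P1:I, P2:E(40) | bus: none
[4] P2: store L1 := 29 | P0:I, P1:I, P2:M(29) | bus: BusRdX,Flush
[5] P0: store L0 := 31 | P0:M(31), P1:I, P2:I | bus: BusRdX
[6] P0: store L1 := 57 | P0:M(57), P1:I, P2:I | bus: BusRdX,Flush
[7] P2: store L0 := 38 | P0:I, P1:I, P2:M(38) | bus: BusRdX,Flush
[8] P0: load  L0 | P0:S(38), P1:I, P2:O(38) | bus: BusRd
[9] P1: load  L0 | P0:S(38), P1:S(38), P2:O(38) | bus: BusRd
[10] P2: load  L2 | P0:I, P1:I, P2:E(40) | bus: BusRd
[11] P0: load  L0 | P0:S(38), P1:S(38), P2:O(38) | bus: none
[12] P0: store L0 := 86 | P0:M(86), P1:I, P2:I | bus: BusUpgr,Flush
[13] P0: load  L1 | P0:M(57), P1:I, P2:I | bus: none
[14] P2: load  L0 | P0:O(86), P1:I, P2:S(86) | bus: BusRd
[15] P2: load  L0 | P0:O(86), P1:I, P2:S(86) | bus: none
[16] P2: load  L0 | P0:O(86), P1:I, P2:S(86) | bus: none
[17] P2: load  L0 | P0:O(86), P1:I, P2:S(86) | bus: none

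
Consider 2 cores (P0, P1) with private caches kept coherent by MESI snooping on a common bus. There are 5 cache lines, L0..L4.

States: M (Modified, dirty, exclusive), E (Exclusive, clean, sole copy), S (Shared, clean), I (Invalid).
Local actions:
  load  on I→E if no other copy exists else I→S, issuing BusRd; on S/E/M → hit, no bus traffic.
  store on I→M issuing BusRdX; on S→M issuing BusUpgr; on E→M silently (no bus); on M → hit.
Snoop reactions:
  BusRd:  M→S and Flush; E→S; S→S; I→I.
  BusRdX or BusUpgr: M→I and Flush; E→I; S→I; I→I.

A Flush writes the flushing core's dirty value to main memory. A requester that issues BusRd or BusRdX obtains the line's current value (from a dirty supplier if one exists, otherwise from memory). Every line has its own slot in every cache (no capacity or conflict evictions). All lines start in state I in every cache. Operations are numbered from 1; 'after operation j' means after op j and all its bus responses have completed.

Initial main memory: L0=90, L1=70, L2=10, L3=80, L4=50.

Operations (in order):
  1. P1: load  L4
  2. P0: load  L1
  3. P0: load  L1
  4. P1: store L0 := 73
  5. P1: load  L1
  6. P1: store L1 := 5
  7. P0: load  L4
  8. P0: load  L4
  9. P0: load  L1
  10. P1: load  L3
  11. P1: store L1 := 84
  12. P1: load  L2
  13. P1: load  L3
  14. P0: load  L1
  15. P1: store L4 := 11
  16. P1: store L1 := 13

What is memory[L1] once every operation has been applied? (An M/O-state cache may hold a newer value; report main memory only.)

memory[L1] = 84

  op1 P1: load  L4 → I/E on L4; bus BusRd; mem=50
  op2 P0: load  L1 → E/I on L1; bus BusRd; mem=70
  op3 P0: load  L1 → E/I on L1; bus (none); mem=70
  op4 P1: store L0 := 73 → I/M on L0; bus BusRdX; mem=90
  op5 P1: load  L1 → S/S on L1; bus BusRd; mem=70
  op6 P1: store L1 := 5 → I/M on L1; bus BusUpgr; mem=70
  op7 P0: load  L4 → S/S on L4; bus BusRd; mem=50
  op8 P0: load  L4 → S/S on L4; bus (none); mem=50
  op9 P0: load  L1 → S/S on L1; bus BusRd Flush; mem=5
  op10 P1: load  L3 → I/E on L3; bus BusRd; mem=80
  op11 P1: store L1 := 84 → I/M on L1; bus BusUpgr; mem=5
  op12 P1: load  L2 → I/E on L2; bus BusRd; mem=10
  op13 P1: load  L3 → I/E on L3; bus (none); mem=80
  op14 P0: load  L1 → S/S on L1; bus BusRd Flush; mem=84
  op15 P1: store L4 := 11 → I/M on L4; bus BusUpgr; mem=50
  op16 P1: store L1 := 13 → I/M on L1; bus BusUpgr; mem=84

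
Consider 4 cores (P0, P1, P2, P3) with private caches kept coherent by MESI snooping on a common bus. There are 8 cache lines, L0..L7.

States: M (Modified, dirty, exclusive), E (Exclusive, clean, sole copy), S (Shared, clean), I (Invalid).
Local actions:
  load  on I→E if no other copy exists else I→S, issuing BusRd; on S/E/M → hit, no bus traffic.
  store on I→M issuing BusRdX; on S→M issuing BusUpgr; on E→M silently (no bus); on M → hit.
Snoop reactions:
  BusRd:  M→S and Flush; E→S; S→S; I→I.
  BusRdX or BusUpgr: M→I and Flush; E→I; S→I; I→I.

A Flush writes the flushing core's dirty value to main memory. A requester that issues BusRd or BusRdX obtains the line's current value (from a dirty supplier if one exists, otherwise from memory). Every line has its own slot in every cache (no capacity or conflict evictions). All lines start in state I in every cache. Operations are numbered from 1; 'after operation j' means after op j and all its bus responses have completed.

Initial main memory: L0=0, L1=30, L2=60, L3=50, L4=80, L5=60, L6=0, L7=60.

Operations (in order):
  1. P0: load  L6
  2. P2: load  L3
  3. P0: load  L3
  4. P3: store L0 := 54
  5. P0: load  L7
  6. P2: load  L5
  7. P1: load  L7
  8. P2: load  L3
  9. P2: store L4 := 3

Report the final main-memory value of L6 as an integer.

1. P0: load  L6  bus=[BusRd]  L6: P0=E P1=I P2=I P3=I  mem[L6]=0
2. P2: load  L3  bus=[BusRd]  L3: P0=I P1=I P2=E P3=I  mem[L3]=50
3. P0: load  L3  bus=[BusRd]  L3: P0=S P1=I P2=S P3=I  mem[L3]=50
4. P3: store L0 := 54  bus=[BusRdX]  L0: P0=I P1=I P2=I P3=M  mem[L0]=0
5. P0: load  L7  bus=[BusRd]  L7: P0=E P1=I P2=I P3=I  mem[L7]=60
6. P2: load  L5  bus=[BusRd]  L5: P0=I P1=I P2=E P3=I  mem[L5]=60
7. P1: load  L7  bus=[BusRd]  L7: P0=S P1=S P2=I P3=I  mem[L7]=60
8. P2: load  L3  bus=[-]  L3: P0=S P1=I P2=S P3=I  mem[L3]=50
9. P2: store L4 := 3  bus=[BusRdX]  L4: P0=I P1=I P2=M P3=I  mem[L4]=80

memory[L6] = 0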